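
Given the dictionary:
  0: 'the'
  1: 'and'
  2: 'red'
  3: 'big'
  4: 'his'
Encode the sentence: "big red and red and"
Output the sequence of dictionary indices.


Look up each word in the dictionary:
  'big' -> 3
  'red' -> 2
  'and' -> 1
  'red' -> 2
  'and' -> 1

Encoded: [3, 2, 1, 2, 1]


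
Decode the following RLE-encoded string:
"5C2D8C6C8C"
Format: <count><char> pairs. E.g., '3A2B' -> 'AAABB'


Expanding each <count><char> pair:
  5C -> 'CCCCC'
  2D -> 'DD'
  8C -> 'CCCCCCCC'
  6C -> 'CCCCCC'
  8C -> 'CCCCCCCC'

Decoded = CCCCCDDCCCCCCCCCCCCCCCCCCCCCC


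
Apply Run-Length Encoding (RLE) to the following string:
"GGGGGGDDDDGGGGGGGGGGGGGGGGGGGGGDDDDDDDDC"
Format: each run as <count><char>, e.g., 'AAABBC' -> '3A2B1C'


Scanning runs left to right:
  i=0: run of 'G' x 6 -> '6G'
  i=6: run of 'D' x 4 -> '4D'
  i=10: run of 'G' x 21 -> '21G'
  i=31: run of 'D' x 8 -> '8D'
  i=39: run of 'C' x 1 -> '1C'

RLE = 6G4D21G8D1C


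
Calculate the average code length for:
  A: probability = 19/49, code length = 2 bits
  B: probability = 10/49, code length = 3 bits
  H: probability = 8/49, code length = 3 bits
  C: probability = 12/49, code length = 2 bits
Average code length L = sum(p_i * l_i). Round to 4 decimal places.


Weighted contributions p_i * l_i:
  A: (19/49) * 2 = 38/49
  B: (10/49) * 3 = 30/49
  H: (8/49) * 3 = 24/49
  C: (12/49) * 2 = 24/49
Sum = (38 + 30 + 24 + 24)/49 = 116/49

L = 116/49 = 2.3673 bits/symbol


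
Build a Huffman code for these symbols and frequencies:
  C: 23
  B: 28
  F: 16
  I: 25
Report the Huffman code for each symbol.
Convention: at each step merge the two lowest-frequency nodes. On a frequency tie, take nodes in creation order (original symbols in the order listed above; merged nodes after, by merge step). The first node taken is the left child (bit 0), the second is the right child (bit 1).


Huffman tree construction:
Step 1: Merge F(16) + C(23) = 39
Step 2: Merge I(25) + B(28) = 53
Step 3: Merge (F+C)(39) + (I+B)(53) = 92
Read each symbol's code off the tree from the root (left child = 0, right child = 1).

Codes:
  C: 01 (length 2)
  B: 11 (length 2)
  F: 00 (length 2)
  I: 10 (length 2)
Average code length: 184/92 = 2.0000 bits/symbol


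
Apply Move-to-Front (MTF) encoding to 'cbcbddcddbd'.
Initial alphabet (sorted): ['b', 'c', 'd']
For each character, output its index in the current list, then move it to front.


MTF encoding:
'c': index 1 in ['b', 'c', 'd'] -> ['c', 'b', 'd']
'b': index 1 in ['c', 'b', 'd'] -> ['b', 'c', 'd']
'c': index 1 in ['b', 'c', 'd'] -> ['c', 'b', 'd']
'b': index 1 in ['c', 'b', 'd'] -> ['b', 'c', 'd']
'd': index 2 in ['b', 'c', 'd'] -> ['d', 'b', 'c']
'd': index 0 in ['d', 'b', 'c'] -> ['d', 'b', 'c']
'c': index 2 in ['d', 'b', 'c'] -> ['c', 'd', 'b']
'd': index 1 in ['c', 'd', 'b'] -> ['d', 'c', 'b']
'd': index 0 in ['d', 'c', 'b'] -> ['d', 'c', 'b']
'b': index 2 in ['d', 'c', 'b'] -> ['b', 'd', 'c']
'd': index 1 in ['b', 'd', 'c'] -> ['d', 'b', 'c']


Output: [1, 1, 1, 1, 2, 0, 2, 1, 0, 2, 1]


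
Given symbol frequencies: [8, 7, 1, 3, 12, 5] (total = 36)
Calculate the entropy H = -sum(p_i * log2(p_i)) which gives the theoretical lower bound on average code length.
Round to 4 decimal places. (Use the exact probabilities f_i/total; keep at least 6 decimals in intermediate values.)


Per-symbol terms -p_i * log2(p_i) with p_i = f_i/36:
  p = 8/36 = 0.222222: log2(p) = -2.169925, -p*log2(p) = 0.482206
  p = 7/36 = 0.194444: log2(p) = -2.362570, -p*log2(p) = 0.459389
  p = 1/36 = 0.027778: log2(p) = -5.169925, -p*log2(p) = 0.143609
  p = 3/36 = 0.083333: log2(p) = -3.584963, -p*log2(p) = 0.298747
  p = 12/36 = 0.333333: log2(p) = -1.584963, -p*log2(p) = 0.528321
  p = 5/36 = 0.138889: log2(p) = -2.847997, -p*log2(p) = 0.395555
H = 0.482206 + 0.459389 + 0.143609 + 0.298747 + 0.528321 + 0.395555 = 2.307827

H = 2.3078 bits/symbol


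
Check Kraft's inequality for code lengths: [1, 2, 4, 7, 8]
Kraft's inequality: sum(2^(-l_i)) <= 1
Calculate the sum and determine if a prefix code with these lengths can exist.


Sum = 2^(-1) + 2^(-2) + 2^(-4) + 2^(-7) + 2^(-8)
    = 0.5 + 0.25 + 0.0625 + 0.0078125 + 0.00390625
    = 211/256 = 0.82421875
Since 0.82421875 <= 1, Kraft's inequality IS satisfied.
A prefix code with these lengths CAN exist.

Kraft sum = 0.82421875. Satisfied.


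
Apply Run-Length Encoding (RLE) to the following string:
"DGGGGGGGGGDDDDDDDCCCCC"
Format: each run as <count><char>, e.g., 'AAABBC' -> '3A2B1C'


Scanning runs left to right:
  i=0: run of 'D' x 1 -> '1D'
  i=1: run of 'G' x 9 -> '9G'
  i=10: run of 'D' x 7 -> '7D'
  i=17: run of 'C' x 5 -> '5C'

RLE = 1D9G7D5C


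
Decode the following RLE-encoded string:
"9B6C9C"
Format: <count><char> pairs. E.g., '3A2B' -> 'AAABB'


Expanding each <count><char> pair:
  9B -> 'BBBBBBBBB'
  6C -> 'CCCCCC'
  9C -> 'CCCCCCCCC'

Decoded = BBBBBBBBBCCCCCCCCCCCCCCC


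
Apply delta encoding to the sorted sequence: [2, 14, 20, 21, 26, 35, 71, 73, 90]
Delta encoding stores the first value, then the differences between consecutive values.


First value: 2
Deltas:
  14 - 2 = 12
  20 - 14 = 6
  21 - 20 = 1
  26 - 21 = 5
  35 - 26 = 9
  71 - 35 = 36
  73 - 71 = 2
  90 - 73 = 17


Delta encoded: [2, 12, 6, 1, 5, 9, 36, 2, 17]


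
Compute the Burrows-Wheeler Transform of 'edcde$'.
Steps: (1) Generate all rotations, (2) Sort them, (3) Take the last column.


Rotations (sorted):
  0: $edcde -> last char: e
  1: cde$ed -> last char: d
  2: dcde$e -> last char: e
  3: de$edc -> last char: c
  4: e$edcd -> last char: d
  5: edcde$ -> last char: $


BWT = edecd$


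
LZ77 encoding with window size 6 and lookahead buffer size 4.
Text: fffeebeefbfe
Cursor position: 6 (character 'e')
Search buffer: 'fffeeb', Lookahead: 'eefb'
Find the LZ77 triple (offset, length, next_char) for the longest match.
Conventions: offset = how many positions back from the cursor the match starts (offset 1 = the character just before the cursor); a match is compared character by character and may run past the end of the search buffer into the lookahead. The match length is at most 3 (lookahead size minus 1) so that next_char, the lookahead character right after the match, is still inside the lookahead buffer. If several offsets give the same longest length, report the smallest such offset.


Try each offset into the search buffer:
  offset=1 (pos 5, char 'b'): match length 0
  offset=2 (pos 4, char 'e'): match length 1
  offset=3 (pos 3, char 'e'): match length 2
  offset=4 (pos 2, char 'f'): match length 0
  offset=5 (pos 1, char 'f'): match length 0
  offset=6 (pos 0, char 'f'): match length 0
Longest match has length 2 at offset 3.
next_char = character at position 6 + 2 = 8 -> 'f'

Best match: offset=3, length=2 (matching 'ee' starting at position 3)
LZ77 triple: (3, 2, 'f')


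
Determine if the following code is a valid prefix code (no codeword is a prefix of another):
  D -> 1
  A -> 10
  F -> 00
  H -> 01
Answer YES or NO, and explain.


Checking each pair (does one codeword prefix another?):
  D='1' vs A='10': prefix -- VIOLATION

NO -- this is NOT a valid prefix code. D (1) is a prefix of A (10).


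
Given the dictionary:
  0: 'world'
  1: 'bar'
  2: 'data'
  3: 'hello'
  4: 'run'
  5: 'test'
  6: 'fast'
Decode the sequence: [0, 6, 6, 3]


Look up each index in the dictionary:
  0 -> 'world'
  6 -> 'fast'
  6 -> 'fast'
  3 -> 'hello'

Decoded: "world fast fast hello"


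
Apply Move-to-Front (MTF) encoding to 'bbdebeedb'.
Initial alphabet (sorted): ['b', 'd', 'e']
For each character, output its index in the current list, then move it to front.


MTF encoding:
'b': index 0 in ['b', 'd', 'e'] -> ['b', 'd', 'e']
'b': index 0 in ['b', 'd', 'e'] -> ['b', 'd', 'e']
'd': index 1 in ['b', 'd', 'e'] -> ['d', 'b', 'e']
'e': index 2 in ['d', 'b', 'e'] -> ['e', 'd', 'b']
'b': index 2 in ['e', 'd', 'b'] -> ['b', 'e', 'd']
'e': index 1 in ['b', 'e', 'd'] -> ['e', 'b', 'd']
'e': index 0 in ['e', 'b', 'd'] -> ['e', 'b', 'd']
'd': index 2 in ['e', 'b', 'd'] -> ['d', 'e', 'b']
'b': index 2 in ['d', 'e', 'b'] -> ['b', 'd', 'e']


Output: [0, 0, 1, 2, 2, 1, 0, 2, 2]


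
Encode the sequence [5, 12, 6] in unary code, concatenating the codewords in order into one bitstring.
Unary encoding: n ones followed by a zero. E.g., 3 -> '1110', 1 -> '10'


Encode each number as n ones followed by a terminating 0:
  5 -> 111110 (6 bits)
  12 -> 1111111111110 (13 bits)
  6 -> 1111110 (7 bits)
Total length = 6 + 13 + 7 = 26 bits.

Unary([5, 12, 6]) = 11111011111111111101111110 (26 bits)


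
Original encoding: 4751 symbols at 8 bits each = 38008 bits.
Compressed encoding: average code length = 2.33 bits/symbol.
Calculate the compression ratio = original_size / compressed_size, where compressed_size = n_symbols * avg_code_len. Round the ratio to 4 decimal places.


original_size = n_symbols * orig_bits = 4751 * 8 = 38008 bits
compressed_size = n_symbols * avg_code_len = 4751 * 2.33 = 11069.83 bits
ratio = original_size / compressed_size = 38008 / 11069.83 = 3.4335

Compression ratio = 3.4335


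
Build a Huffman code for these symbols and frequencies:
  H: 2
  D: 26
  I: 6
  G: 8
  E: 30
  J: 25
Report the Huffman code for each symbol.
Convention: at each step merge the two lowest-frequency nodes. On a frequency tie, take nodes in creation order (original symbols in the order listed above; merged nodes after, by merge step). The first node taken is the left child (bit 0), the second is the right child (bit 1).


Huffman tree construction:
Step 1: Merge H(2) + I(6) = 8
Step 2: Merge G(8) + (H+I)(8) = 16
Step 3: Merge (G+(H+I))(16) + J(25) = 41
Step 4: Merge D(26) + E(30) = 56
Step 5: Merge ((G+(H+I))+J)(41) + (D+E)(56) = 97
Read each symbol's code off the tree from the root (left child = 0, right child = 1).

Codes:
  H: 0010 (length 4)
  D: 10 (length 2)
  I: 0011 (length 4)
  G: 000 (length 3)
  E: 11 (length 2)
  J: 01 (length 2)
Average code length: 218/97 = 2.2474 bits/symbol


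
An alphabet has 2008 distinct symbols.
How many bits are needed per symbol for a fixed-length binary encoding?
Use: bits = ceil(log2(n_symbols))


log2(2008) = 10.9715
Bracket: 2^10 = 1024 < 2008 <= 2^11 = 2048
So ceil(log2(2008)) = 11

bits = ceil(log2(2008)) = ceil(10.9715) = 11 bits


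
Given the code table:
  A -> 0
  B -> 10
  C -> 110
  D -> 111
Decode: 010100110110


Decoding:
0 -> A
10 -> B
10 -> B
0 -> A
110 -> C
110 -> C


Result: ABBACC


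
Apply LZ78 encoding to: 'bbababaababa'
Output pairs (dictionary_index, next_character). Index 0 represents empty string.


LZ78 encoding steps:
Dictionary: {0: ''}
Step 1: w='' (idx 0), next='b' -> output (0, 'b'), add 'b' as idx 1
Step 2: w='b' (idx 1), next='a' -> output (1, 'a'), add 'ba' as idx 2
Step 3: w='ba' (idx 2), next='b' -> output (2, 'b'), add 'bab' as idx 3
Step 4: w='' (idx 0), next='a' -> output (0, 'a'), add 'a' as idx 4
Step 5: w='a' (idx 4), next='b' -> output (4, 'b'), add 'ab' as idx 5
Step 6: w='ab' (idx 5), next='a' -> output (5, 'a'), add 'aba' as idx 6


Encoded: [(0, 'b'), (1, 'a'), (2, 'b'), (0, 'a'), (4, 'b'), (5, 'a')]


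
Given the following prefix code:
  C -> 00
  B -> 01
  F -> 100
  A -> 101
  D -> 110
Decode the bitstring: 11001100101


Decoding step by step:
Bits 110 -> D
Bits 01 -> B
Bits 100 -> F
Bits 101 -> A


Decoded message: DBFA


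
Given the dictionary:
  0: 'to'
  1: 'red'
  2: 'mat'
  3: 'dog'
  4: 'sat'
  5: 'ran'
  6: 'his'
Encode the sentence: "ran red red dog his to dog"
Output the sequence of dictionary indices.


Look up each word in the dictionary:
  'ran' -> 5
  'red' -> 1
  'red' -> 1
  'dog' -> 3
  'his' -> 6
  'to' -> 0
  'dog' -> 3

Encoded: [5, 1, 1, 3, 6, 0, 3]


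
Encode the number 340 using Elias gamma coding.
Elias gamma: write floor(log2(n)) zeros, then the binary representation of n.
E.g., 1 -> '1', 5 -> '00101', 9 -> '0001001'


num_bits = floor(log2(340)) + 1 = 9
leading_zeros = num_bits - 1 = 8
binary(340) = 101010100

Elias gamma(340) = '00000000' + '101010100' = 00000000101010100 (17 bits)


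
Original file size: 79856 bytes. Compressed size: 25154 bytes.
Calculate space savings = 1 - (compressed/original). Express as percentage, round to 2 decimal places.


ratio = compressed/original = 25154/79856 = 0.314992
savings = 1 - ratio = 1 - 0.314992 = 0.685008
as a percentage: 0.685008 * 100 = 68.5%

Space savings = 1 - 25154/79856 = 68.5%


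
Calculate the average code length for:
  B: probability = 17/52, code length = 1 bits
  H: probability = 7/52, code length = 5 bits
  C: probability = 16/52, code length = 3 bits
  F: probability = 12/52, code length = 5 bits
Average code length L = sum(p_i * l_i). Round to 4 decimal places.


Weighted contributions p_i * l_i:
  B: (17/52) * 1 = 17/52
  H: (7/52) * 5 = 35/52
  C: (16/52) * 3 = 48/52
  F: (12/52) * 5 = 60/52
Sum = (17 + 35 + 48 + 60)/52 = 160/52

L = 160/52 = 3.0769 bits/symbol


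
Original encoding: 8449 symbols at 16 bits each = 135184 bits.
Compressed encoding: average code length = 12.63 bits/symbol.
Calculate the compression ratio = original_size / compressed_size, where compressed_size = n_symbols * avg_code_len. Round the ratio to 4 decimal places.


original_size = n_symbols * orig_bits = 8449 * 16 = 135184 bits
compressed_size = n_symbols * avg_code_len = 8449 * 12.63 = 106710.87 bits
ratio = original_size / compressed_size = 135184 / 106710.87 = 1.2668

Compression ratio = 1.2668


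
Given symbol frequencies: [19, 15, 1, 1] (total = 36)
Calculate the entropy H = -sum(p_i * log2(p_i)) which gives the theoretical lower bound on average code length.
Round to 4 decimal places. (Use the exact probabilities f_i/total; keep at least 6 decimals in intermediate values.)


Per-symbol terms -p_i * log2(p_i) with p_i = f_i/36:
  p = 19/36 = 0.527778: log2(p) = -0.921997, -p*log2(p) = 0.486610
  p = 15/36 = 0.416667: log2(p) = -1.263034, -p*log2(p) = 0.526264
  p = 1/36 = 0.027778: log2(p) = -5.169925, -p*log2(p) = 0.143609
  p = 1/36 = 0.027778: log2(p) = -5.169925, -p*log2(p) = 0.143609
H = 0.486610 + 0.526264 + 0.143609 + 0.143609 = 1.300092

H = 1.3001 bits/symbol


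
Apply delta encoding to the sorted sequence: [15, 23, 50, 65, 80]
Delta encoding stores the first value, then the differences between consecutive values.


First value: 15
Deltas:
  23 - 15 = 8
  50 - 23 = 27
  65 - 50 = 15
  80 - 65 = 15


Delta encoded: [15, 8, 27, 15, 15]


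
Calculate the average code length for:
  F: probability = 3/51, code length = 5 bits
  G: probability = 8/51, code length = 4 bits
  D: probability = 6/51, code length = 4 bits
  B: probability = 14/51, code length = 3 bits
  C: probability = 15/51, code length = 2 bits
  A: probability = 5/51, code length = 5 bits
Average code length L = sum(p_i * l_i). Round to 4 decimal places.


Weighted contributions p_i * l_i:
  F: (3/51) * 5 = 15/51
  G: (8/51) * 4 = 32/51
  D: (6/51) * 4 = 24/51
  B: (14/51) * 3 = 42/51
  C: (15/51) * 2 = 30/51
  A: (5/51) * 5 = 25/51
Sum = (15 + 32 + 24 + 42 + 30 + 25)/51 = 168/51

L = 168/51 = 3.2941 bits/symbol


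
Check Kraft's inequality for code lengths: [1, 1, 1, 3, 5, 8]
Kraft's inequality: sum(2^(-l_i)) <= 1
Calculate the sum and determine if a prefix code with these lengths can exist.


Sum = 2^(-1) + 2^(-1) + 2^(-1) + 2^(-3) + 2^(-5) + 2^(-8)
    = 0.5 + 0.5 + 0.5 + 0.125 + 0.03125 + 0.00390625
    = 425/256 = 1.66015625
Since 1.66015625 > 1, Kraft's inequality is NOT satisfied.
A prefix code with these lengths CANNOT exist.

Kraft sum = 1.66015625. Not satisfied.


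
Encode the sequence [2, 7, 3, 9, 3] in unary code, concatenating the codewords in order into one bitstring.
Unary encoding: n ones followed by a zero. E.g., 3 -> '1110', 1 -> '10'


Encode each number as n ones followed by a terminating 0:
  2 -> 110 (3 bits)
  7 -> 11111110 (8 bits)
  3 -> 1110 (4 bits)
  9 -> 1111111110 (10 bits)
  3 -> 1110 (4 bits)
Total length = 3 + 8 + 4 + 10 + 4 = 29 bits.

Unary([2, 7, 3, 9, 3]) = 11011111110111011111111101110 (29 bits)


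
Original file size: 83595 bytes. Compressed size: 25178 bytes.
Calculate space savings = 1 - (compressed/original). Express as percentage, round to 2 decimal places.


ratio = compressed/original = 25178/83595 = 0.30119
savings = 1 - ratio = 1 - 0.30119 = 0.69881
as a percentage: 0.69881 * 100 = 69.88%

Space savings = 1 - 25178/83595 = 69.88%


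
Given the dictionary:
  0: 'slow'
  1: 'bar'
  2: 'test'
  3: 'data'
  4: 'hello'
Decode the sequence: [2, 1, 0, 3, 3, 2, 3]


Look up each index in the dictionary:
  2 -> 'test'
  1 -> 'bar'
  0 -> 'slow'
  3 -> 'data'
  3 -> 'data'
  2 -> 'test'
  3 -> 'data'

Decoded: "test bar slow data data test data"


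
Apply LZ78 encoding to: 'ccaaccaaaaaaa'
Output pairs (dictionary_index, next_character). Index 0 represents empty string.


LZ78 encoding steps:
Dictionary: {0: ''}
Step 1: w='' (idx 0), next='c' -> output (0, 'c'), add 'c' as idx 1
Step 2: w='c' (idx 1), next='a' -> output (1, 'a'), add 'ca' as idx 2
Step 3: w='' (idx 0), next='a' -> output (0, 'a'), add 'a' as idx 3
Step 4: w='c' (idx 1), next='c' -> output (1, 'c'), add 'cc' as idx 4
Step 5: w='a' (idx 3), next='a' -> output (3, 'a'), add 'aa' as idx 5
Step 6: w='aa' (idx 5), next='a' -> output (5, 'a'), add 'aaa' as idx 6
Step 7: w='aa' (idx 5), end of input -> output (5, '')


Encoded: [(0, 'c'), (1, 'a'), (0, 'a'), (1, 'c'), (3, 'a'), (5, 'a'), (5, '')]


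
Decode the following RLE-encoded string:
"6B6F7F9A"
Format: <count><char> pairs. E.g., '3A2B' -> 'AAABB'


Expanding each <count><char> pair:
  6B -> 'BBBBBB'
  6F -> 'FFFFFF'
  7F -> 'FFFFFFF'
  9A -> 'AAAAAAAAA'

Decoded = BBBBBBFFFFFFFFFFFFFAAAAAAAAA


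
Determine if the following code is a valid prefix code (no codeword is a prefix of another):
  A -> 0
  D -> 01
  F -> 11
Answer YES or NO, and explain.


Checking each pair (does one codeword prefix another?):
  A='0' vs D='01': prefix -- VIOLATION

NO -- this is NOT a valid prefix code. A (0) is a prefix of D (01).


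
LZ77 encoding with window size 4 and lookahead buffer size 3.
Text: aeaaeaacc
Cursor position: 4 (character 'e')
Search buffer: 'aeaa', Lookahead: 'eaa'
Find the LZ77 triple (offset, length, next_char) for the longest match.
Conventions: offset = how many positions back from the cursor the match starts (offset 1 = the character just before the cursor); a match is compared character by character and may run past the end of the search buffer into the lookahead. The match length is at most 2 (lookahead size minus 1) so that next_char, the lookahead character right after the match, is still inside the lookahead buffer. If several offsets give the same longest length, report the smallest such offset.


Try each offset into the search buffer:
  offset=1 (pos 3, char 'a'): match length 0
  offset=2 (pos 2, char 'a'): match length 0
  offset=3 (pos 1, char 'e'): match length 2
  offset=4 (pos 0, char 'a'): match length 0
Longest match has length 2 at offset 3.
next_char = character at position 4 + 2 = 6 -> 'a'

Best match: offset=3, length=2 (matching 'ea' starting at position 1)
LZ77 triple: (3, 2, 'a')


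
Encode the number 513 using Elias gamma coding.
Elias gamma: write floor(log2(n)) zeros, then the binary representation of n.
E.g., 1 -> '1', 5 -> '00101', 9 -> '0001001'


num_bits = floor(log2(513)) + 1 = 10
leading_zeros = num_bits - 1 = 9
binary(513) = 1000000001

Elias gamma(513) = '000000000' + '1000000001' = 0000000001000000001 (19 bits)


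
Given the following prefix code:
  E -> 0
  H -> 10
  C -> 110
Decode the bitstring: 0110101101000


Decoding step by step:
Bits 0 -> E
Bits 110 -> C
Bits 10 -> H
Bits 110 -> C
Bits 10 -> H
Bits 0 -> E
Bits 0 -> E


Decoded message: ECHCHEE


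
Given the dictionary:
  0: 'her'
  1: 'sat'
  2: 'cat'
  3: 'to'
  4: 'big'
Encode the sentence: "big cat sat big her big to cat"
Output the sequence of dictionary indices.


Look up each word in the dictionary:
  'big' -> 4
  'cat' -> 2
  'sat' -> 1
  'big' -> 4
  'her' -> 0
  'big' -> 4
  'to' -> 3
  'cat' -> 2

Encoded: [4, 2, 1, 4, 0, 4, 3, 2]


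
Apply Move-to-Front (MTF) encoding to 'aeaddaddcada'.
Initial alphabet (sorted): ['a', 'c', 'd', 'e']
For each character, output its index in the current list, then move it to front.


MTF encoding:
'a': index 0 in ['a', 'c', 'd', 'e'] -> ['a', 'c', 'd', 'e']
'e': index 3 in ['a', 'c', 'd', 'e'] -> ['e', 'a', 'c', 'd']
'a': index 1 in ['e', 'a', 'c', 'd'] -> ['a', 'e', 'c', 'd']
'd': index 3 in ['a', 'e', 'c', 'd'] -> ['d', 'a', 'e', 'c']
'd': index 0 in ['d', 'a', 'e', 'c'] -> ['d', 'a', 'e', 'c']
'a': index 1 in ['d', 'a', 'e', 'c'] -> ['a', 'd', 'e', 'c']
'd': index 1 in ['a', 'd', 'e', 'c'] -> ['d', 'a', 'e', 'c']
'd': index 0 in ['d', 'a', 'e', 'c'] -> ['d', 'a', 'e', 'c']
'c': index 3 in ['d', 'a', 'e', 'c'] -> ['c', 'd', 'a', 'e']
'a': index 2 in ['c', 'd', 'a', 'e'] -> ['a', 'c', 'd', 'e']
'd': index 2 in ['a', 'c', 'd', 'e'] -> ['d', 'a', 'c', 'e']
'a': index 1 in ['d', 'a', 'c', 'e'] -> ['a', 'd', 'c', 'e']


Output: [0, 3, 1, 3, 0, 1, 1, 0, 3, 2, 2, 1]


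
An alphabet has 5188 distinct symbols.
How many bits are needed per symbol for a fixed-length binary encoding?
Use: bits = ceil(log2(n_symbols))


log2(5188) = 12.341
Bracket: 2^12 = 4096 < 5188 <= 2^13 = 8192
So ceil(log2(5188)) = 13

bits = ceil(log2(5188)) = ceil(12.341) = 13 bits


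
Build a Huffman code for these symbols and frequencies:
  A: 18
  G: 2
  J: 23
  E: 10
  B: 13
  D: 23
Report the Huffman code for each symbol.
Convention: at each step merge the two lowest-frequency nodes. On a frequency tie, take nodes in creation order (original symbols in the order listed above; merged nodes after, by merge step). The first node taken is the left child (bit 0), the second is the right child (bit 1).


Huffman tree construction:
Step 1: Merge G(2) + E(10) = 12
Step 2: Merge (G+E)(12) + B(13) = 25
Step 3: Merge A(18) + J(23) = 41
Step 4: Merge D(23) + ((G+E)+B)(25) = 48
Step 5: Merge (A+J)(41) + (D+((G+E)+B))(48) = 89
Read each symbol's code off the tree from the root (left child = 0, right child = 1).

Codes:
  A: 00 (length 2)
  G: 1100 (length 4)
  J: 01 (length 2)
  E: 1101 (length 4)
  B: 111 (length 3)
  D: 10 (length 2)
Average code length: 215/89 = 2.4157 bits/symbol


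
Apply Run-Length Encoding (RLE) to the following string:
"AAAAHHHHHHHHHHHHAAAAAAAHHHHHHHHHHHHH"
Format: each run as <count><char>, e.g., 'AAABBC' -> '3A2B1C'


Scanning runs left to right:
  i=0: run of 'A' x 4 -> '4A'
  i=4: run of 'H' x 12 -> '12H'
  i=16: run of 'A' x 7 -> '7A'
  i=23: run of 'H' x 13 -> '13H'

RLE = 4A12H7A13H


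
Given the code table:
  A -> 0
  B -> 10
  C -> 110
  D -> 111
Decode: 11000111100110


Decoding:
110 -> C
0 -> A
0 -> A
111 -> D
10 -> B
0 -> A
110 -> C


Result: CAADBAC


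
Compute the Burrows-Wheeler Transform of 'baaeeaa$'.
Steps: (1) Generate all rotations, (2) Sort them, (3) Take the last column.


Rotations (sorted):
  0: $baaeeaa -> last char: a
  1: a$baaeea -> last char: a
  2: aa$baaee -> last char: e
  3: aaeeaa$b -> last char: b
  4: aeeaa$ba -> last char: a
  5: baaeeaa$ -> last char: $
  6: eaa$baae -> last char: e
  7: eeaa$baa -> last char: a


BWT = aaeba$ea


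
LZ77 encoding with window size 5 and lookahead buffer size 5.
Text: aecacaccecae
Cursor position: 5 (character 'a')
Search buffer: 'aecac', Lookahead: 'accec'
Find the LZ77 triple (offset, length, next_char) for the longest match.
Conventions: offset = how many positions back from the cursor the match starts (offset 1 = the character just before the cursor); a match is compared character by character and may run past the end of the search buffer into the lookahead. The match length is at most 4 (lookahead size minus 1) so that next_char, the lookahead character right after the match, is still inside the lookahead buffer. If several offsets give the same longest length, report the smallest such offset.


Try each offset into the search buffer:
  offset=1 (pos 4, char 'c'): match length 0
  offset=2 (pos 3, char 'a'): match length 2
  offset=3 (pos 2, char 'c'): match length 0
  offset=4 (pos 1, char 'e'): match length 0
  offset=5 (pos 0, char 'a'): match length 1
Longest match has length 2 at offset 2.
next_char = character at position 5 + 2 = 7 -> 'c'

Best match: offset=2, length=2 (matching 'ac' starting at position 3)
LZ77 triple: (2, 2, 'c')


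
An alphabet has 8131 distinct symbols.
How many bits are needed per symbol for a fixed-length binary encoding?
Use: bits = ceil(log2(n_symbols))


log2(8131) = 12.9892
Bracket: 2^12 = 4096 < 8131 <= 2^13 = 8192
So ceil(log2(8131)) = 13

bits = ceil(log2(8131)) = ceil(12.9892) = 13 bits


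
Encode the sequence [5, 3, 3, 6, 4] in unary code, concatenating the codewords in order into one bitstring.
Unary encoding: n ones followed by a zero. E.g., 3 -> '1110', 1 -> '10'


Encode each number as n ones followed by a terminating 0:
  5 -> 111110 (6 bits)
  3 -> 1110 (4 bits)
  3 -> 1110 (4 bits)
  6 -> 1111110 (7 bits)
  4 -> 11110 (5 bits)
Total length = 6 + 4 + 4 + 7 + 5 = 26 bits.

Unary([5, 3, 3, 6, 4]) = 11111011101110111111011110 (26 bits)


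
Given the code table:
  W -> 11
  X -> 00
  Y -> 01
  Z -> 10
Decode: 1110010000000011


Decoding:
11 -> W
10 -> Z
01 -> Y
00 -> X
00 -> X
00 -> X
00 -> X
11 -> W


Result: WZYXXXXW


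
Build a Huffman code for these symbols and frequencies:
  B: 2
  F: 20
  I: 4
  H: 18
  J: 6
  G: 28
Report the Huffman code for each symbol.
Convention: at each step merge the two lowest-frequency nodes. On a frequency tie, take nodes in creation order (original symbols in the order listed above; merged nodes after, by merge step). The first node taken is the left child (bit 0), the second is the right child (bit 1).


Huffman tree construction:
Step 1: Merge B(2) + I(4) = 6
Step 2: Merge J(6) + (B+I)(6) = 12
Step 3: Merge (J+(B+I))(12) + H(18) = 30
Step 4: Merge F(20) + G(28) = 48
Step 5: Merge ((J+(B+I))+H)(30) + (F+G)(48) = 78
Read each symbol's code off the tree from the root (left child = 0, right child = 1).

Codes:
  B: 0010 (length 4)
  F: 10 (length 2)
  I: 0011 (length 4)
  H: 01 (length 2)
  J: 000 (length 3)
  G: 11 (length 2)
Average code length: 174/78 = 2.2308 bits/symbol


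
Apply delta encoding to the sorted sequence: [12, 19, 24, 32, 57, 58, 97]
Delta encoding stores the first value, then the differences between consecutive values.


First value: 12
Deltas:
  19 - 12 = 7
  24 - 19 = 5
  32 - 24 = 8
  57 - 32 = 25
  58 - 57 = 1
  97 - 58 = 39


Delta encoded: [12, 7, 5, 8, 25, 1, 39]


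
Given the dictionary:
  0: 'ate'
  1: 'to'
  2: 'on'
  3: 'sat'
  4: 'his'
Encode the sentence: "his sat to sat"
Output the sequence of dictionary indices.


Look up each word in the dictionary:
  'his' -> 4
  'sat' -> 3
  'to' -> 1
  'sat' -> 3

Encoded: [4, 3, 1, 3]


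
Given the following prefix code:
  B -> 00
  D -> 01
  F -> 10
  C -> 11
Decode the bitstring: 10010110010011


Decoding step by step:
Bits 10 -> F
Bits 01 -> D
Bits 01 -> D
Bits 10 -> F
Bits 01 -> D
Bits 00 -> B
Bits 11 -> C


Decoded message: FDDFDBC


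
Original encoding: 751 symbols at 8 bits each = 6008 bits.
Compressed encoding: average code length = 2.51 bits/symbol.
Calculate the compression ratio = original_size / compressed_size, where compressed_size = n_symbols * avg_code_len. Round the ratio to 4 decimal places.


original_size = n_symbols * orig_bits = 751 * 8 = 6008 bits
compressed_size = n_symbols * avg_code_len = 751 * 2.51 = 1885.01 bits
ratio = original_size / compressed_size = 6008 / 1885.01 = 3.1873

Compression ratio = 3.1873


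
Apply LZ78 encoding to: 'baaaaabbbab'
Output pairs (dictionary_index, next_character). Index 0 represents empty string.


LZ78 encoding steps:
Dictionary: {0: ''}
Step 1: w='' (idx 0), next='b' -> output (0, 'b'), add 'b' as idx 1
Step 2: w='' (idx 0), next='a' -> output (0, 'a'), add 'a' as idx 2
Step 3: w='a' (idx 2), next='a' -> output (2, 'a'), add 'aa' as idx 3
Step 4: w='aa' (idx 3), next='b' -> output (3, 'b'), add 'aab' as idx 4
Step 5: w='b' (idx 1), next='b' -> output (1, 'b'), add 'bb' as idx 5
Step 6: w='a' (idx 2), next='b' -> output (2, 'b'), add 'ab' as idx 6


Encoded: [(0, 'b'), (0, 'a'), (2, 'a'), (3, 'b'), (1, 'b'), (2, 'b')]


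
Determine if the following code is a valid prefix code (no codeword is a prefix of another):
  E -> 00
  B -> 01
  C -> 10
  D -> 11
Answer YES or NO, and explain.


Checking each pair (does one codeword prefix another?):
  E='00' vs B='01': no prefix
  E='00' vs C='10': no prefix
  E='00' vs D='11': no prefix
  B='01' vs E='00': no prefix
  B='01' vs C='10': no prefix
  B='01' vs D='11': no prefix
  C='10' vs E='00': no prefix
  C='10' vs B='01': no prefix
  C='10' vs D='11': no prefix
  D='11' vs E='00': no prefix
  D='11' vs B='01': no prefix
  D='11' vs C='10': no prefix
No violation found over all pairs.

YES -- this is a valid prefix code. No codeword is a prefix of any other codeword.


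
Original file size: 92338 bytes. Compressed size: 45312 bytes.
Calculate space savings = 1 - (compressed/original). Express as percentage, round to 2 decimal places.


ratio = compressed/original = 45312/92338 = 0.490719
savings = 1 - ratio = 1 - 0.490719 = 0.509281
as a percentage: 0.509281 * 100 = 50.93%

Space savings = 1 - 45312/92338 = 50.93%


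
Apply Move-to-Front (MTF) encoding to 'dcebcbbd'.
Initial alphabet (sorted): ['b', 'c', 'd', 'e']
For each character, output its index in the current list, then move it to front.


MTF encoding:
'd': index 2 in ['b', 'c', 'd', 'e'] -> ['d', 'b', 'c', 'e']
'c': index 2 in ['d', 'b', 'c', 'e'] -> ['c', 'd', 'b', 'e']
'e': index 3 in ['c', 'd', 'b', 'e'] -> ['e', 'c', 'd', 'b']
'b': index 3 in ['e', 'c', 'd', 'b'] -> ['b', 'e', 'c', 'd']
'c': index 2 in ['b', 'e', 'c', 'd'] -> ['c', 'b', 'e', 'd']
'b': index 1 in ['c', 'b', 'e', 'd'] -> ['b', 'c', 'e', 'd']
'b': index 0 in ['b', 'c', 'e', 'd'] -> ['b', 'c', 'e', 'd']
'd': index 3 in ['b', 'c', 'e', 'd'] -> ['d', 'b', 'c', 'e']


Output: [2, 2, 3, 3, 2, 1, 0, 3]


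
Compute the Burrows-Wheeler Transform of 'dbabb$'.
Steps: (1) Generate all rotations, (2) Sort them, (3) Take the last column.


Rotations (sorted):
  0: $dbabb -> last char: b
  1: abb$db -> last char: b
  2: b$dbab -> last char: b
  3: babb$d -> last char: d
  4: bb$dba -> last char: a
  5: dbabb$ -> last char: $


BWT = bbbda$


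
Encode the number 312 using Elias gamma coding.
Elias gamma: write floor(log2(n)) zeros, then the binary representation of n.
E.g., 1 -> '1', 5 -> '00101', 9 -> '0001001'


num_bits = floor(log2(312)) + 1 = 9
leading_zeros = num_bits - 1 = 8
binary(312) = 100111000

Elias gamma(312) = '00000000' + '100111000' = 00000000100111000 (17 bits)


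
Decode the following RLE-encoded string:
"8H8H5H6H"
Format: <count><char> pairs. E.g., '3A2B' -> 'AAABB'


Expanding each <count><char> pair:
  8H -> 'HHHHHHHH'
  8H -> 'HHHHHHHH'
  5H -> 'HHHHH'
  6H -> 'HHHHHH'

Decoded = HHHHHHHHHHHHHHHHHHHHHHHHHHH


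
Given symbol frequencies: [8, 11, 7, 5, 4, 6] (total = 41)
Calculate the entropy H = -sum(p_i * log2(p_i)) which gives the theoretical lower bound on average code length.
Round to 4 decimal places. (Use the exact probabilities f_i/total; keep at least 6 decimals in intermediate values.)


Per-symbol terms -p_i * log2(p_i) with p_i = f_i/41:
  p = 8/41 = 0.195122: log2(p) = -2.357552, -p*log2(p) = 0.460010
  p = 11/41 = 0.268293: log2(p) = -1.898120, -p*log2(p) = 0.509252
  p = 7/41 = 0.170732: log2(p) = -2.550197, -p*log2(p) = 0.435400
  p = 5/41 = 0.121951: log2(p) = -3.035624, -p*log2(p) = 0.370198
  p = 4/41 = 0.097561: log2(p) = -3.357552, -p*log2(p) = 0.327566
  p = 6/41 = 0.146341: log2(p) = -2.772590, -p*log2(p) = 0.405745
H = 0.460010 + 0.509252 + 0.435400 + 0.370198 + 0.327566 + 0.405745 = 2.508171

H = 2.5082 bits/symbol


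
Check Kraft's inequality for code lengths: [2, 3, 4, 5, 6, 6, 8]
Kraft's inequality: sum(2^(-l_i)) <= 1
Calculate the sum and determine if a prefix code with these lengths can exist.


Sum = 2^(-2) + 2^(-3) + 2^(-4) + 2^(-5) + 2^(-6) + 2^(-6) + 2^(-8)
    = 0.25 + 0.125 + 0.0625 + 0.03125 + 0.015625 + 0.015625 + 0.00390625
    = 129/256 = 0.50390625
Since 0.50390625 <= 1, Kraft's inequality IS satisfied.
A prefix code with these lengths CAN exist.

Kraft sum = 0.50390625. Satisfied.


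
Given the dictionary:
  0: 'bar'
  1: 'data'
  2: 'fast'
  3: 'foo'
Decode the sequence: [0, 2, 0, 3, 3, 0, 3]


Look up each index in the dictionary:
  0 -> 'bar'
  2 -> 'fast'
  0 -> 'bar'
  3 -> 'foo'
  3 -> 'foo'
  0 -> 'bar'
  3 -> 'foo'

Decoded: "bar fast bar foo foo bar foo"


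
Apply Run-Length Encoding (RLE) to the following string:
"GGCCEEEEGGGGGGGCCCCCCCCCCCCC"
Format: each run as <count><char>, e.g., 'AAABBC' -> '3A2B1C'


Scanning runs left to right:
  i=0: run of 'G' x 2 -> '2G'
  i=2: run of 'C' x 2 -> '2C'
  i=4: run of 'E' x 4 -> '4E'
  i=8: run of 'G' x 7 -> '7G'
  i=15: run of 'C' x 13 -> '13C'

RLE = 2G2C4E7G13C


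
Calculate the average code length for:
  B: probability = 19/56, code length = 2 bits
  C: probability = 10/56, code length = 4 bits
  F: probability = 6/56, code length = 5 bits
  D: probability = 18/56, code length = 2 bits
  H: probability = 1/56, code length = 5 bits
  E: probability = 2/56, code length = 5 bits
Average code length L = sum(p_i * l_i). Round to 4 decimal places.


Weighted contributions p_i * l_i:
  B: (19/56) * 2 = 38/56
  C: (10/56) * 4 = 40/56
  F: (6/56) * 5 = 30/56
  D: (18/56) * 2 = 36/56
  H: (1/56) * 5 = 5/56
  E: (2/56) * 5 = 10/56
Sum = (38 + 40 + 30 + 36 + 5 + 10)/56 = 159/56

L = 159/56 = 2.8393 bits/symbol


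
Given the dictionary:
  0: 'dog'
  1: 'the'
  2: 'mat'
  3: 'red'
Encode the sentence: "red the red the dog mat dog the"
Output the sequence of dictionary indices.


Look up each word in the dictionary:
  'red' -> 3
  'the' -> 1
  'red' -> 3
  'the' -> 1
  'dog' -> 0
  'mat' -> 2
  'dog' -> 0
  'the' -> 1

Encoded: [3, 1, 3, 1, 0, 2, 0, 1]


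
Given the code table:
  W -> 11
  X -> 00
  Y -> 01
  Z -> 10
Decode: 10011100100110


Decoding:
10 -> Z
01 -> Y
11 -> W
00 -> X
10 -> Z
01 -> Y
10 -> Z


Result: ZYWXZYZ


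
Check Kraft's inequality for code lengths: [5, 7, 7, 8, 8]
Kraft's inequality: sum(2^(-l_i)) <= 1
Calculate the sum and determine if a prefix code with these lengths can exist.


Sum = 2^(-5) + 2^(-7) + 2^(-7) + 2^(-8) + 2^(-8)
    = 0.03125 + 0.0078125 + 0.0078125 + 0.00390625 + 0.00390625
    = 14/256 = 0.0546875
Since 0.0546875 <= 1, Kraft's inequality IS satisfied.
A prefix code with these lengths CAN exist.

Kraft sum = 0.0546875. Satisfied.


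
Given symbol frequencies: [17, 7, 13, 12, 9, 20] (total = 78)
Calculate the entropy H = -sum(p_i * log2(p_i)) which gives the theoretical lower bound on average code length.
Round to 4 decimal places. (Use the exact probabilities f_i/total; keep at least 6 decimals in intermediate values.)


Per-symbol terms -p_i * log2(p_i) with p_i = f_i/78:
  p = 17/78 = 0.217949: log2(p) = -2.197939, -p*log2(p) = 0.479038
  p = 7/78 = 0.089744: log2(p) = -3.478047, -p*log2(p) = 0.312132
  p = 13/78 = 0.166667: log2(p) = -2.584963, -p*log2(p) = 0.430827
  p = 12/78 = 0.153846: log2(p) = -2.700440, -p*log2(p) = 0.415452
  p = 9/78 = 0.115385: log2(p) = -3.115477, -p*log2(p) = 0.359478
  p = 20/78 = 0.256410: log2(p) = -1.963474, -p*log2(p) = 0.503455
H = 0.479038 + 0.312132 + 0.430827 + 0.415452 + 0.359478 + 0.503455 = 2.500382

H = 2.5004 bits/symbol


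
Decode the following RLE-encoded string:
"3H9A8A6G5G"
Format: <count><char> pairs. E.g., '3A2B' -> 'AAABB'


Expanding each <count><char> pair:
  3H -> 'HHH'
  9A -> 'AAAAAAAAA'
  8A -> 'AAAAAAAA'
  6G -> 'GGGGGG'
  5G -> 'GGGGG'

Decoded = HHHAAAAAAAAAAAAAAAAAGGGGGGGGGGG


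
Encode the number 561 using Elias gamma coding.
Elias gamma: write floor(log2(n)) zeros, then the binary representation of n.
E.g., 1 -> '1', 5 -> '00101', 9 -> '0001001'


num_bits = floor(log2(561)) + 1 = 10
leading_zeros = num_bits - 1 = 9
binary(561) = 1000110001

Elias gamma(561) = '000000000' + '1000110001' = 0000000001000110001 (19 bits)


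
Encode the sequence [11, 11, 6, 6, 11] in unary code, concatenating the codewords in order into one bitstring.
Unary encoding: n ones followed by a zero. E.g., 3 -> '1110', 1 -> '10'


Encode each number as n ones followed by a terminating 0:
  11 -> 111111111110 (12 bits)
  11 -> 111111111110 (12 bits)
  6 -> 1111110 (7 bits)
  6 -> 1111110 (7 bits)
  11 -> 111111111110 (12 bits)
Total length = 12 + 12 + 7 + 7 + 12 = 50 bits.

Unary([11, 11, 6, 6, 11]) = 11111111111011111111111011111101111110111111111110 (50 bits)


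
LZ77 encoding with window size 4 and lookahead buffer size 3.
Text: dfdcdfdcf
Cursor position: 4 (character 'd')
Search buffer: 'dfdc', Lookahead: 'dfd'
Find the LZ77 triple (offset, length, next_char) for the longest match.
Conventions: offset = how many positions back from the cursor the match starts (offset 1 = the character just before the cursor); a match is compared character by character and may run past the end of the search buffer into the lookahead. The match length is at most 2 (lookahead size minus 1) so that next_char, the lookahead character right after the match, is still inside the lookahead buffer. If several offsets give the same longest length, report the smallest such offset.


Try each offset into the search buffer:
  offset=1 (pos 3, char 'c'): match length 0
  offset=2 (pos 2, char 'd'): match length 1
  offset=3 (pos 1, char 'f'): match length 0
  offset=4 (pos 0, char 'd'): match length 2
Longest match has length 2 at offset 4.
next_char = character at position 4 + 2 = 6 -> 'd'

Best match: offset=4, length=2 (matching 'df' starting at position 0)
LZ77 triple: (4, 2, 'd')


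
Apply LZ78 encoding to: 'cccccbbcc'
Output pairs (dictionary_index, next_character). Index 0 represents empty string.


LZ78 encoding steps:
Dictionary: {0: ''}
Step 1: w='' (idx 0), next='c' -> output (0, 'c'), add 'c' as idx 1
Step 2: w='c' (idx 1), next='c' -> output (1, 'c'), add 'cc' as idx 2
Step 3: w='cc' (idx 2), next='b' -> output (2, 'b'), add 'ccb' as idx 3
Step 4: w='' (idx 0), next='b' -> output (0, 'b'), add 'b' as idx 4
Step 5: w='cc' (idx 2), end of input -> output (2, '')


Encoded: [(0, 'c'), (1, 'c'), (2, 'b'), (0, 'b'), (2, '')]


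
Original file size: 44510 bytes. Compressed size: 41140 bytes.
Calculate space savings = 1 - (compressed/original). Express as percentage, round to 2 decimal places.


ratio = compressed/original = 41140/44510 = 0.924287
savings = 1 - ratio = 1 - 0.924287 = 0.075713
as a percentage: 0.075713 * 100 = 7.57%

Space savings = 1 - 41140/44510 = 7.57%


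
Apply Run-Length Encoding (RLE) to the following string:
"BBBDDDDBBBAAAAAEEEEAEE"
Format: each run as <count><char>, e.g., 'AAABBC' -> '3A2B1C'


Scanning runs left to right:
  i=0: run of 'B' x 3 -> '3B'
  i=3: run of 'D' x 4 -> '4D'
  i=7: run of 'B' x 3 -> '3B'
  i=10: run of 'A' x 5 -> '5A'
  i=15: run of 'E' x 4 -> '4E'
  i=19: run of 'A' x 1 -> '1A'
  i=20: run of 'E' x 2 -> '2E'

RLE = 3B4D3B5A4E1A2E


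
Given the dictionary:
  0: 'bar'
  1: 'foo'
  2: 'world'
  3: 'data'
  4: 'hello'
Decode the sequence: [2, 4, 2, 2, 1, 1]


Look up each index in the dictionary:
  2 -> 'world'
  4 -> 'hello'
  2 -> 'world'
  2 -> 'world'
  1 -> 'foo'
  1 -> 'foo'

Decoded: "world hello world world foo foo"


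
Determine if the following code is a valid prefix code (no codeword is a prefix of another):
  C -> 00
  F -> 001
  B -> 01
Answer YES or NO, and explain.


Checking each pair (does one codeword prefix another?):
  C='00' vs F='001': prefix -- VIOLATION

NO -- this is NOT a valid prefix code. C (00) is a prefix of F (001).


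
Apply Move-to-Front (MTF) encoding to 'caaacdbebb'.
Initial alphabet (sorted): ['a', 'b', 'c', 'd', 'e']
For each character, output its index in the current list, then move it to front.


MTF encoding:
'c': index 2 in ['a', 'b', 'c', 'd', 'e'] -> ['c', 'a', 'b', 'd', 'e']
'a': index 1 in ['c', 'a', 'b', 'd', 'e'] -> ['a', 'c', 'b', 'd', 'e']
'a': index 0 in ['a', 'c', 'b', 'd', 'e'] -> ['a', 'c', 'b', 'd', 'e']
'a': index 0 in ['a', 'c', 'b', 'd', 'e'] -> ['a', 'c', 'b', 'd', 'e']
'c': index 1 in ['a', 'c', 'b', 'd', 'e'] -> ['c', 'a', 'b', 'd', 'e']
'd': index 3 in ['c', 'a', 'b', 'd', 'e'] -> ['d', 'c', 'a', 'b', 'e']
'b': index 3 in ['d', 'c', 'a', 'b', 'e'] -> ['b', 'd', 'c', 'a', 'e']
'e': index 4 in ['b', 'd', 'c', 'a', 'e'] -> ['e', 'b', 'd', 'c', 'a']
'b': index 1 in ['e', 'b', 'd', 'c', 'a'] -> ['b', 'e', 'd', 'c', 'a']
'b': index 0 in ['b', 'e', 'd', 'c', 'a'] -> ['b', 'e', 'd', 'c', 'a']


Output: [2, 1, 0, 0, 1, 3, 3, 4, 1, 0]
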